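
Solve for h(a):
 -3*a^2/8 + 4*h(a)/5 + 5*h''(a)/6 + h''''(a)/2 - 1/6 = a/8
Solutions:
 h(a) = 15*a^2/32 + 5*a/32 + (C1*sin(10^(3/4)*a*cos(atan(sqrt(815)/25)/2)/5) + C2*cos(10^(3/4)*a*cos(atan(sqrt(815)/25)/2)/5))*exp(-10^(3/4)*a*sin(atan(sqrt(815)/25)/2)/5) + (C3*sin(10^(3/4)*a*cos(atan(sqrt(815)/25)/2)/5) + C4*cos(10^(3/4)*a*cos(atan(sqrt(815)/25)/2)/5))*exp(10^(3/4)*a*sin(atan(sqrt(815)/25)/2)/5) - 295/384


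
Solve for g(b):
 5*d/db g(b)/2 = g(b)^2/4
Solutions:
 g(b) = -10/(C1 + b)


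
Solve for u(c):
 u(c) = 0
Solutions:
 u(c) = 0


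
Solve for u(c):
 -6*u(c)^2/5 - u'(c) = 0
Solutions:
 u(c) = 5/(C1 + 6*c)


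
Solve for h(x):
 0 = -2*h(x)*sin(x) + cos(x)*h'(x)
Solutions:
 h(x) = C1/cos(x)^2


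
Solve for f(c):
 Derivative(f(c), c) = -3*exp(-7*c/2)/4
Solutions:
 f(c) = C1 + 3*exp(-7*c/2)/14


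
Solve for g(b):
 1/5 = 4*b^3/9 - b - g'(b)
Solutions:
 g(b) = C1 + b^4/9 - b^2/2 - b/5


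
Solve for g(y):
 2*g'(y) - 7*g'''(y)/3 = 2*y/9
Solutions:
 g(y) = C1 + C2*exp(-sqrt(42)*y/7) + C3*exp(sqrt(42)*y/7) + y^2/18


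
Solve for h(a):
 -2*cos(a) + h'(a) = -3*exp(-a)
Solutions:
 h(a) = C1 + 2*sin(a) + 3*exp(-a)


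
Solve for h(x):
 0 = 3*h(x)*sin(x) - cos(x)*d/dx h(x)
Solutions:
 h(x) = C1/cos(x)^3


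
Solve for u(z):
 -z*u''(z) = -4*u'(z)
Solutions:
 u(z) = C1 + C2*z^5


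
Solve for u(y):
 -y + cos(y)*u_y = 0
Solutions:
 u(y) = C1 + Integral(y/cos(y), y)


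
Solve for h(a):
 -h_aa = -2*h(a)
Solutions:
 h(a) = C1*exp(-sqrt(2)*a) + C2*exp(sqrt(2)*a)


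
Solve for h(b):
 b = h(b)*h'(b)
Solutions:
 h(b) = -sqrt(C1 + b^2)
 h(b) = sqrt(C1 + b^2)


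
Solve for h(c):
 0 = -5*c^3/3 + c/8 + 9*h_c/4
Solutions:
 h(c) = C1 + 5*c^4/27 - c^2/36


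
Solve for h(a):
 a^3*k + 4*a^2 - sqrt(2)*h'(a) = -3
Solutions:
 h(a) = C1 + sqrt(2)*a^4*k/8 + 2*sqrt(2)*a^3/3 + 3*sqrt(2)*a/2


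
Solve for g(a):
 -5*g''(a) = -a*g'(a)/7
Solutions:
 g(a) = C1 + C2*erfi(sqrt(70)*a/70)


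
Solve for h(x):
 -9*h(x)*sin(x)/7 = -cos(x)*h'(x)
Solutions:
 h(x) = C1/cos(x)^(9/7)


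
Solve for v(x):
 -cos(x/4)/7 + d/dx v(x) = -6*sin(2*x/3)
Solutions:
 v(x) = C1 + 4*sin(x/4)/7 + 9*cos(2*x/3)


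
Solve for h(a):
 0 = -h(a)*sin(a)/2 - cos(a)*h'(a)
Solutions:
 h(a) = C1*sqrt(cos(a))


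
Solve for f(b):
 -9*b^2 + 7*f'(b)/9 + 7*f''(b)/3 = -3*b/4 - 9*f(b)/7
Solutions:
 f(b) = 7*b^2 - 2933*b/324 + (C1*sin(sqrt(923)*b/42) + C2*cos(sqrt(923)*b/42))*exp(-b/6) - 523075/26244


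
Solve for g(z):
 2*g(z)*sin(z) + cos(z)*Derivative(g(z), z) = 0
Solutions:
 g(z) = C1*cos(z)^2


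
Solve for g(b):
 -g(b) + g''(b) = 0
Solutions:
 g(b) = C1*exp(-b) + C2*exp(b)


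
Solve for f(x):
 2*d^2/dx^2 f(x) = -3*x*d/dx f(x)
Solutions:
 f(x) = C1 + C2*erf(sqrt(3)*x/2)


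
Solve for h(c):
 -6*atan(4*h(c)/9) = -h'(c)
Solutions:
 Integral(1/atan(4*_y/9), (_y, h(c))) = C1 + 6*c


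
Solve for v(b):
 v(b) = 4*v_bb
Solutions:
 v(b) = C1*exp(-b/2) + C2*exp(b/2)


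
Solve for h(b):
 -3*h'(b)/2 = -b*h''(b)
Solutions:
 h(b) = C1 + C2*b^(5/2)


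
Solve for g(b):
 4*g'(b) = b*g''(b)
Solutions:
 g(b) = C1 + C2*b^5


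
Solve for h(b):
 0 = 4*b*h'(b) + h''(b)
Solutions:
 h(b) = C1 + C2*erf(sqrt(2)*b)


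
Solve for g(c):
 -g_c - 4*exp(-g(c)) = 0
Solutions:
 g(c) = log(C1 - 4*c)


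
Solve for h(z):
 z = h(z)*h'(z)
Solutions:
 h(z) = -sqrt(C1 + z^2)
 h(z) = sqrt(C1 + z^2)


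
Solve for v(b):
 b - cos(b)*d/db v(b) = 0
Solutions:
 v(b) = C1 + Integral(b/cos(b), b)


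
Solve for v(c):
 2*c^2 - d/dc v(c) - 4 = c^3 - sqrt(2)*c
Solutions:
 v(c) = C1 - c^4/4 + 2*c^3/3 + sqrt(2)*c^2/2 - 4*c


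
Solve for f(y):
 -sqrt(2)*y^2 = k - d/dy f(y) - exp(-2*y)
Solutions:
 f(y) = C1 + k*y + sqrt(2)*y^3/3 + exp(-2*y)/2


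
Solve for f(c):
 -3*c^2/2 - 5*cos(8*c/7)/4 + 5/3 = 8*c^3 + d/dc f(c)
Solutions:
 f(c) = C1 - 2*c^4 - c^3/2 + 5*c/3 - 35*sin(8*c/7)/32


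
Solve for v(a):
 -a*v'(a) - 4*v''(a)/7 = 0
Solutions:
 v(a) = C1 + C2*erf(sqrt(14)*a/4)


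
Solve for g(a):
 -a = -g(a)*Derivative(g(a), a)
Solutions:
 g(a) = -sqrt(C1 + a^2)
 g(a) = sqrt(C1 + a^2)


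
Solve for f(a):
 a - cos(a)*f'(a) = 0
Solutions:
 f(a) = C1 + Integral(a/cos(a), a)


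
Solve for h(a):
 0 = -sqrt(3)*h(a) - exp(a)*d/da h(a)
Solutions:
 h(a) = C1*exp(sqrt(3)*exp(-a))


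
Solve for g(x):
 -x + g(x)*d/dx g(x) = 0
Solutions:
 g(x) = -sqrt(C1 + x^2)
 g(x) = sqrt(C1 + x^2)


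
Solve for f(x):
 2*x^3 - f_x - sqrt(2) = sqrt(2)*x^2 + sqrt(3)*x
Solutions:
 f(x) = C1 + x^4/2 - sqrt(2)*x^3/3 - sqrt(3)*x^2/2 - sqrt(2)*x


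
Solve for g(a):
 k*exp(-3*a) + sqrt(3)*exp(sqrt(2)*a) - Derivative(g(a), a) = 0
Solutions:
 g(a) = C1 - k*exp(-3*a)/3 + sqrt(6)*exp(sqrt(2)*a)/2


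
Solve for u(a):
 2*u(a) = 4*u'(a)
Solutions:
 u(a) = C1*exp(a/2)


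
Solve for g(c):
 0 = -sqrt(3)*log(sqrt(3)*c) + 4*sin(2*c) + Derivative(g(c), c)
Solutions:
 g(c) = C1 + sqrt(3)*c*(log(c) - 1) + sqrt(3)*c*log(3)/2 + 2*cos(2*c)


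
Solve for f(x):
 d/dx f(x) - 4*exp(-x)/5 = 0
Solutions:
 f(x) = C1 - 4*exp(-x)/5


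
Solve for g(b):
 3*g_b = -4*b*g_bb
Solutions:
 g(b) = C1 + C2*b^(1/4)


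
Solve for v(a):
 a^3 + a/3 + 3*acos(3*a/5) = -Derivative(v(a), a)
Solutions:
 v(a) = C1 - a^4/4 - a^2/6 - 3*a*acos(3*a/5) + sqrt(25 - 9*a^2)


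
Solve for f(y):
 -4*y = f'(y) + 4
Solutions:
 f(y) = C1 - 2*y^2 - 4*y


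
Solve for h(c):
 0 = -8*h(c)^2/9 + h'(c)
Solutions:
 h(c) = -9/(C1 + 8*c)


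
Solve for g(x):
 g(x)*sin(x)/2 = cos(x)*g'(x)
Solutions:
 g(x) = C1/sqrt(cos(x))


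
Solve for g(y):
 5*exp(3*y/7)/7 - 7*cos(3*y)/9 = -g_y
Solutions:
 g(y) = C1 - 5*exp(3*y/7)/3 + 7*sin(3*y)/27


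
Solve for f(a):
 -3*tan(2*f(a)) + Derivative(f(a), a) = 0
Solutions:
 f(a) = -asin(C1*exp(6*a))/2 + pi/2
 f(a) = asin(C1*exp(6*a))/2


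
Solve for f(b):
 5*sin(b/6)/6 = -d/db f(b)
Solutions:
 f(b) = C1 + 5*cos(b/6)


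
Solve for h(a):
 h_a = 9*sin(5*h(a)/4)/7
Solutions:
 -9*a/7 + 2*log(cos(5*h(a)/4) - 1)/5 - 2*log(cos(5*h(a)/4) + 1)/5 = C1


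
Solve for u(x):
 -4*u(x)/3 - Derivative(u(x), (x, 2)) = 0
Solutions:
 u(x) = C1*sin(2*sqrt(3)*x/3) + C2*cos(2*sqrt(3)*x/3)


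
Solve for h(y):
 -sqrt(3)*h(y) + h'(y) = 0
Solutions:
 h(y) = C1*exp(sqrt(3)*y)


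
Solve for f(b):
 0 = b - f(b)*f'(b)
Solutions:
 f(b) = -sqrt(C1 + b^2)
 f(b) = sqrt(C1 + b^2)


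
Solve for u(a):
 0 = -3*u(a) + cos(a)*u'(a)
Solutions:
 u(a) = C1*(sin(a) + 1)^(3/2)/(sin(a) - 1)^(3/2)


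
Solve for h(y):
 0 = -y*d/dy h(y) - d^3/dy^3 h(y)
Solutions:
 h(y) = C1 + Integral(C2*airyai(-y) + C3*airybi(-y), y)


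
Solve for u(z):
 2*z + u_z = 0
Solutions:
 u(z) = C1 - z^2


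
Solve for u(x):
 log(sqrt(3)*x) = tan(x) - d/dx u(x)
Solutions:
 u(x) = C1 - x*log(x) - x*log(3)/2 + x - log(cos(x))


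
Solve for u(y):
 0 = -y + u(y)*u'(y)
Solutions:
 u(y) = -sqrt(C1 + y^2)
 u(y) = sqrt(C1 + y^2)


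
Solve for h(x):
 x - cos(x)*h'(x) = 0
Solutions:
 h(x) = C1 + Integral(x/cos(x), x)


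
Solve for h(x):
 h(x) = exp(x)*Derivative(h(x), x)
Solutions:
 h(x) = C1*exp(-exp(-x))


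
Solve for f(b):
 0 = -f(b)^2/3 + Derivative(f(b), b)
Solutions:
 f(b) = -3/(C1 + b)


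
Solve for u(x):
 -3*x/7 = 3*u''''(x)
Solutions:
 u(x) = C1 + C2*x + C3*x^2 + C4*x^3 - x^5/840


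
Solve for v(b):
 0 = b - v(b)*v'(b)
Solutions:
 v(b) = -sqrt(C1 + b^2)
 v(b) = sqrt(C1 + b^2)


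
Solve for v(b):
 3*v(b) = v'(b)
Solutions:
 v(b) = C1*exp(3*b)


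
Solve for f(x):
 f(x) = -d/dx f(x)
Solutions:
 f(x) = C1*exp(-x)


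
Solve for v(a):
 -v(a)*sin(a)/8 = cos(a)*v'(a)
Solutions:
 v(a) = C1*cos(a)^(1/8)


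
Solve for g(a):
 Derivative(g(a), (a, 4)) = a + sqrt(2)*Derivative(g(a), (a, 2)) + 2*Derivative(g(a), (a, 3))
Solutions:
 g(a) = C1 + C2*a + C3*exp(a*(1 - sqrt(1 + sqrt(2)))) + C4*exp(a*(1 + sqrt(1 + sqrt(2)))) - sqrt(2)*a^3/12 + a^2/2


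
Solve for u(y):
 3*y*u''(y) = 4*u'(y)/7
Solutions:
 u(y) = C1 + C2*y^(25/21)


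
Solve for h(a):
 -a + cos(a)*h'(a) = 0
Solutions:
 h(a) = C1 + Integral(a/cos(a), a)


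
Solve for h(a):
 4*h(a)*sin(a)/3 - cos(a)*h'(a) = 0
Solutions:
 h(a) = C1/cos(a)^(4/3)


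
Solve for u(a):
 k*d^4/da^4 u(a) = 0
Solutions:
 u(a) = C1 + C2*a + C3*a^2 + C4*a^3


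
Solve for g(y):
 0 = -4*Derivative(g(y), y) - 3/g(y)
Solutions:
 g(y) = -sqrt(C1 - 6*y)/2
 g(y) = sqrt(C1 - 6*y)/2


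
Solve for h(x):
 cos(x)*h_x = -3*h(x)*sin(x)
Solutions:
 h(x) = C1*cos(x)^3


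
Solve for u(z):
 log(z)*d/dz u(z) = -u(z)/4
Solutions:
 u(z) = C1*exp(-li(z)/4)


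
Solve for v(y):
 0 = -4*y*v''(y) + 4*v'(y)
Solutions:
 v(y) = C1 + C2*y^2


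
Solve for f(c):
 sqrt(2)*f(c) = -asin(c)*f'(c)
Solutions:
 f(c) = C1*exp(-sqrt(2)*Integral(1/asin(c), c))


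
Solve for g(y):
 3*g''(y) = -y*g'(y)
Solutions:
 g(y) = C1 + C2*erf(sqrt(6)*y/6)


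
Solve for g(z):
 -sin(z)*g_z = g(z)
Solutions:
 g(z) = C1*sqrt(cos(z) + 1)/sqrt(cos(z) - 1)


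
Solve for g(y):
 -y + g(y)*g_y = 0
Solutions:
 g(y) = -sqrt(C1 + y^2)
 g(y) = sqrt(C1 + y^2)


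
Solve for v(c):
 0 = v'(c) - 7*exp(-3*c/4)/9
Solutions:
 v(c) = C1 - 28*exp(-3*c/4)/27


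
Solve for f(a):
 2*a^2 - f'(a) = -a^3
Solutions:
 f(a) = C1 + a^4/4 + 2*a^3/3


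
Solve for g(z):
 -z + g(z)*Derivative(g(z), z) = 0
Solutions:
 g(z) = -sqrt(C1 + z^2)
 g(z) = sqrt(C1 + z^2)


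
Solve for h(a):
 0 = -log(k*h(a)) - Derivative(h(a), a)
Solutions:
 li(k*h(a))/k = C1 - a


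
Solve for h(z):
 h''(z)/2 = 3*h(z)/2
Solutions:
 h(z) = C1*exp(-sqrt(3)*z) + C2*exp(sqrt(3)*z)


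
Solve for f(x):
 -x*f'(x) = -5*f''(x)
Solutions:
 f(x) = C1 + C2*erfi(sqrt(10)*x/10)


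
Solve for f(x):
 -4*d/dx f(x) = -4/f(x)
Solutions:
 f(x) = -sqrt(C1 + 2*x)
 f(x) = sqrt(C1 + 2*x)


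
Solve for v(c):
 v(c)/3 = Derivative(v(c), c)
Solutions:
 v(c) = C1*exp(c/3)


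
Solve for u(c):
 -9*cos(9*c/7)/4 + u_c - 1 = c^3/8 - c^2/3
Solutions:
 u(c) = C1 + c^4/32 - c^3/9 + c + 7*sin(9*c/7)/4


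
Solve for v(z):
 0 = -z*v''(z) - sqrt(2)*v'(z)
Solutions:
 v(z) = C1 + C2*z^(1 - sqrt(2))


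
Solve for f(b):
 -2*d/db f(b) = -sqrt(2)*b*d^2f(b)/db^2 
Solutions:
 f(b) = C1 + C2*b^(1 + sqrt(2))


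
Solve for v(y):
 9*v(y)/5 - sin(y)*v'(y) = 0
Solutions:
 v(y) = C1*(cos(y) - 1)^(9/10)/(cos(y) + 1)^(9/10)


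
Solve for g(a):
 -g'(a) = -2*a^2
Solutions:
 g(a) = C1 + 2*a^3/3


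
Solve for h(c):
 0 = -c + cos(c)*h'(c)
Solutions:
 h(c) = C1 + Integral(c/cos(c), c)


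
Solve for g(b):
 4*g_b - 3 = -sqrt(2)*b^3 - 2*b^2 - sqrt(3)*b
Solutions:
 g(b) = C1 - sqrt(2)*b^4/16 - b^3/6 - sqrt(3)*b^2/8 + 3*b/4


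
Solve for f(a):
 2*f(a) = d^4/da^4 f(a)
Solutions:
 f(a) = C1*exp(-2^(1/4)*a) + C2*exp(2^(1/4)*a) + C3*sin(2^(1/4)*a) + C4*cos(2^(1/4)*a)


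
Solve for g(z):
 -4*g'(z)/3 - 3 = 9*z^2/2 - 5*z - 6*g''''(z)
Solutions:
 g(z) = C1 + C4*exp(6^(1/3)*z/3) - 9*z^3/8 + 15*z^2/8 - 9*z/4 + (C2*sin(2^(1/3)*3^(5/6)*z/6) + C3*cos(2^(1/3)*3^(5/6)*z/6))*exp(-6^(1/3)*z/6)


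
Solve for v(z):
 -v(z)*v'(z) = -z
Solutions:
 v(z) = -sqrt(C1 + z^2)
 v(z) = sqrt(C1 + z^2)


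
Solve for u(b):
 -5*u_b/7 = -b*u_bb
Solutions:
 u(b) = C1 + C2*b^(12/7)


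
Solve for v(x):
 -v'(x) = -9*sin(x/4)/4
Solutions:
 v(x) = C1 - 9*cos(x/4)


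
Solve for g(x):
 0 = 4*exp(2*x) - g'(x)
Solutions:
 g(x) = C1 + 2*exp(2*x)


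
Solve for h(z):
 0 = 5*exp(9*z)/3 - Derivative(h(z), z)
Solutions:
 h(z) = C1 + 5*exp(9*z)/27


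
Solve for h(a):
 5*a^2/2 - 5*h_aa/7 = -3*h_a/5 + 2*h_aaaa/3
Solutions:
 h(a) = C1 + C2*exp(-a*(-25*980^(1/3)/(441 + sqrt(238231))^(1/3) + 350^(1/3)*(441 + sqrt(238231))^(1/3))/140)*sin(sqrt(3)*a*(25*980^(1/3)/(441 + sqrt(238231))^(1/3) + 350^(1/3)*(441 + sqrt(238231))^(1/3))/140) + C3*exp(-a*(-25*980^(1/3)/(441 + sqrt(238231))^(1/3) + 350^(1/3)*(441 + sqrt(238231))^(1/3))/140)*cos(sqrt(3)*a*(25*980^(1/3)/(441 + sqrt(238231))^(1/3) + 350^(1/3)*(441 + sqrt(238231))^(1/3))/140) + C4*exp(a*(-25*980^(1/3)/(441 + sqrt(238231))^(1/3) + 350^(1/3)*(441 + sqrt(238231))^(1/3))/70) - 25*a^3/18 - 625*a^2/126 - 15625*a/1323


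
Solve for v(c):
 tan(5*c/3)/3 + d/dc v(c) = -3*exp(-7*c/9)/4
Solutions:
 v(c) = C1 - log(tan(5*c/3)^2 + 1)/10 + 27*exp(-7*c/9)/28


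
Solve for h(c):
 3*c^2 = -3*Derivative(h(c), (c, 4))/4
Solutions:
 h(c) = C1 + C2*c + C3*c^2 + C4*c^3 - c^6/90


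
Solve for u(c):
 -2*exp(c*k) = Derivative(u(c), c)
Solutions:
 u(c) = C1 - 2*exp(c*k)/k


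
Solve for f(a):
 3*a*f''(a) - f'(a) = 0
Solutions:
 f(a) = C1 + C2*a^(4/3)


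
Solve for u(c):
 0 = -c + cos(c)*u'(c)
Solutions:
 u(c) = C1 + Integral(c/cos(c), c)


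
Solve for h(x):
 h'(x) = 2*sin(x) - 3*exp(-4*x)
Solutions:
 h(x) = C1 - 2*cos(x) + 3*exp(-4*x)/4


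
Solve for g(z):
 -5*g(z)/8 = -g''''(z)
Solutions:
 g(z) = C1*exp(-10^(1/4)*z/2) + C2*exp(10^(1/4)*z/2) + C3*sin(10^(1/4)*z/2) + C4*cos(10^(1/4)*z/2)


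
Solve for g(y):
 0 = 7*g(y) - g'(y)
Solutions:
 g(y) = C1*exp(7*y)


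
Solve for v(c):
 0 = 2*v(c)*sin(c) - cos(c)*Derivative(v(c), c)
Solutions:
 v(c) = C1/cos(c)^2


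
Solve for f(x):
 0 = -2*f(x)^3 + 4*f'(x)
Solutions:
 f(x) = -sqrt(-1/(C1 + x))
 f(x) = sqrt(-1/(C1 + x))


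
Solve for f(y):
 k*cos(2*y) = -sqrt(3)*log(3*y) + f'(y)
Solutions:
 f(y) = C1 + k*sin(2*y)/2 + sqrt(3)*y*(log(y) - 1) + sqrt(3)*y*log(3)


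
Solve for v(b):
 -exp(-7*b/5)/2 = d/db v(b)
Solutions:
 v(b) = C1 + 5*exp(-7*b/5)/14


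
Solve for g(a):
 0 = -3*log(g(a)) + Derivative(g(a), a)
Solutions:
 li(g(a)) = C1 + 3*a


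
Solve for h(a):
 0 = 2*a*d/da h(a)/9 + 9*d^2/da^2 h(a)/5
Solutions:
 h(a) = C1 + C2*erf(sqrt(5)*a/9)


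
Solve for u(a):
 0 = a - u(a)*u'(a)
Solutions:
 u(a) = -sqrt(C1 + a^2)
 u(a) = sqrt(C1 + a^2)


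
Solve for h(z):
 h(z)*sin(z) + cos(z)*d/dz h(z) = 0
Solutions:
 h(z) = C1*cos(z)


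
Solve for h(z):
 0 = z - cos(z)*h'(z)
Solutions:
 h(z) = C1 + Integral(z/cos(z), z)


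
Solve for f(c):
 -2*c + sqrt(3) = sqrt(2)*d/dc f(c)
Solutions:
 f(c) = C1 - sqrt(2)*c^2/2 + sqrt(6)*c/2


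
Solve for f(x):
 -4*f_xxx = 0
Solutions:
 f(x) = C1 + C2*x + C3*x^2


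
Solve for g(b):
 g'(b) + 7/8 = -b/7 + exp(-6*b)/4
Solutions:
 g(b) = C1 - b^2/14 - 7*b/8 - exp(-6*b)/24


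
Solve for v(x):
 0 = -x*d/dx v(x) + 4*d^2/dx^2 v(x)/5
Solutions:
 v(x) = C1 + C2*erfi(sqrt(10)*x/4)


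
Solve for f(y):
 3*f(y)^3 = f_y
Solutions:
 f(y) = -sqrt(2)*sqrt(-1/(C1 + 3*y))/2
 f(y) = sqrt(2)*sqrt(-1/(C1 + 3*y))/2


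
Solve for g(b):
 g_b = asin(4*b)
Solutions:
 g(b) = C1 + b*asin(4*b) + sqrt(1 - 16*b^2)/4


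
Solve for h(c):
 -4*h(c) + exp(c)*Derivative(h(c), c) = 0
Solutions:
 h(c) = C1*exp(-4*exp(-c))


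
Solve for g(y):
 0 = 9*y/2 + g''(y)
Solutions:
 g(y) = C1 + C2*y - 3*y^3/4


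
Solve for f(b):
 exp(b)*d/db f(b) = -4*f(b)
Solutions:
 f(b) = C1*exp(4*exp(-b))


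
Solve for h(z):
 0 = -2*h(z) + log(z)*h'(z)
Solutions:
 h(z) = C1*exp(2*li(z))


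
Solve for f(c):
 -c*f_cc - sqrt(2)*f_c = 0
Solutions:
 f(c) = C1 + C2*c^(1 - sqrt(2))


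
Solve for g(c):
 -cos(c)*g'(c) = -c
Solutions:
 g(c) = C1 + Integral(c/cos(c), c)


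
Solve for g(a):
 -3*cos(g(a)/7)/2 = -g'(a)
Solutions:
 -3*a/2 - 7*log(sin(g(a)/7) - 1)/2 + 7*log(sin(g(a)/7) + 1)/2 = C1


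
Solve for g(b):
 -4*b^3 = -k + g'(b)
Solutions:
 g(b) = C1 - b^4 + b*k


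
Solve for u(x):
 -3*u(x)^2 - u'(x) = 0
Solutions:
 u(x) = 1/(C1 + 3*x)


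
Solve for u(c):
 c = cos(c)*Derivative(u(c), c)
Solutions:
 u(c) = C1 + Integral(c/cos(c), c)


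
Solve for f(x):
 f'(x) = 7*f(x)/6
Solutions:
 f(x) = C1*exp(7*x/6)


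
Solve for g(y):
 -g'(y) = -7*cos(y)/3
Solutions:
 g(y) = C1 + 7*sin(y)/3


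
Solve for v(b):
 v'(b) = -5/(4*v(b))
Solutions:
 v(b) = -sqrt(C1 - 10*b)/2
 v(b) = sqrt(C1 - 10*b)/2


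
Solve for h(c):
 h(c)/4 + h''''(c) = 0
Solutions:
 h(c) = (C1*sin(c/2) + C2*cos(c/2))*exp(-c/2) + (C3*sin(c/2) + C4*cos(c/2))*exp(c/2)


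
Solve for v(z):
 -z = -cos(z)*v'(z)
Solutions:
 v(z) = C1 + Integral(z/cos(z), z)


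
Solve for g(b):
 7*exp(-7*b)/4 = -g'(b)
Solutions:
 g(b) = C1 + exp(-7*b)/4


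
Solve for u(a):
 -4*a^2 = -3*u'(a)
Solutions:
 u(a) = C1 + 4*a^3/9


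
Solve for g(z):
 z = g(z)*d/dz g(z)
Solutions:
 g(z) = -sqrt(C1 + z^2)
 g(z) = sqrt(C1 + z^2)


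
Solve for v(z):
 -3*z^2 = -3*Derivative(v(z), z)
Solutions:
 v(z) = C1 + z^3/3


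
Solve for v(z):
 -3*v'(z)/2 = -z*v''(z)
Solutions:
 v(z) = C1 + C2*z^(5/2)


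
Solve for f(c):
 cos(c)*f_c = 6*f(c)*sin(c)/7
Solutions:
 f(c) = C1/cos(c)^(6/7)


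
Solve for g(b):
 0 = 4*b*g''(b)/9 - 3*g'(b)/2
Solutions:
 g(b) = C1 + C2*b^(35/8)


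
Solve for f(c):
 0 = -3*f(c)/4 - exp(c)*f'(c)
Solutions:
 f(c) = C1*exp(3*exp(-c)/4)


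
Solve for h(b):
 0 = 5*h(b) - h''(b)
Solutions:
 h(b) = C1*exp(-sqrt(5)*b) + C2*exp(sqrt(5)*b)


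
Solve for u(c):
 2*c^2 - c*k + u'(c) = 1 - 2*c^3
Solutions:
 u(c) = C1 - c^4/2 - 2*c^3/3 + c^2*k/2 + c


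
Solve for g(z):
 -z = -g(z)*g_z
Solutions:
 g(z) = -sqrt(C1 + z^2)
 g(z) = sqrt(C1 + z^2)


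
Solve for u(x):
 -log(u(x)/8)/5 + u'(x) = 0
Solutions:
 5*Integral(1/(-log(_y) + 3*log(2)), (_y, u(x))) = C1 - x


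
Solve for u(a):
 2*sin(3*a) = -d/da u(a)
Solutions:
 u(a) = C1 + 2*cos(3*a)/3


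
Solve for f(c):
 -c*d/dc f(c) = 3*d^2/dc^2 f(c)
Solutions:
 f(c) = C1 + C2*erf(sqrt(6)*c/6)


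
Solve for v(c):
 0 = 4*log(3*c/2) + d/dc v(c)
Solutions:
 v(c) = C1 - 4*c*log(c) + c*log(16/81) + 4*c


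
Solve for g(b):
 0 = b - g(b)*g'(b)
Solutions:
 g(b) = -sqrt(C1 + b^2)
 g(b) = sqrt(C1 + b^2)


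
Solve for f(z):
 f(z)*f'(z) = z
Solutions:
 f(z) = -sqrt(C1 + z^2)
 f(z) = sqrt(C1 + z^2)


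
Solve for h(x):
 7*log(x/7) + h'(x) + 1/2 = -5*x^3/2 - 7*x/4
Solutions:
 h(x) = C1 - 5*x^4/8 - 7*x^2/8 - 7*x*log(x) + 13*x/2 + 7*x*log(7)


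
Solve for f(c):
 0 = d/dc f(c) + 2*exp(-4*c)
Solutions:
 f(c) = C1 + exp(-4*c)/2


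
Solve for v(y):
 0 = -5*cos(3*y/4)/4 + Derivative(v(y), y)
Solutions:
 v(y) = C1 + 5*sin(3*y/4)/3


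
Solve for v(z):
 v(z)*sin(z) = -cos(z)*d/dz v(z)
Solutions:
 v(z) = C1*cos(z)


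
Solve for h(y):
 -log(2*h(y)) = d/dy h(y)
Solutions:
 Integral(1/(log(_y) + log(2)), (_y, h(y))) = C1 - y


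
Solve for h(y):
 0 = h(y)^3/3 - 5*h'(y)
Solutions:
 h(y) = -sqrt(30)*sqrt(-1/(C1 + y))/2
 h(y) = sqrt(30)*sqrt(-1/(C1 + y))/2


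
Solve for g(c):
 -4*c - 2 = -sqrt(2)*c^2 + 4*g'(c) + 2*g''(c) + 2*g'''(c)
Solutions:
 g(c) = C1 + sqrt(2)*c^3/12 - c^2/2 - sqrt(2)*c^2/8 - sqrt(2)*c/8 + (C2*sin(sqrt(7)*c/2) + C3*cos(sqrt(7)*c/2))*exp(-c/2)


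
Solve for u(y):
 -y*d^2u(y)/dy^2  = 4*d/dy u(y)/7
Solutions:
 u(y) = C1 + C2*y^(3/7)


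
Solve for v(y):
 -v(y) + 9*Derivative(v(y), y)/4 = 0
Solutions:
 v(y) = C1*exp(4*y/9)


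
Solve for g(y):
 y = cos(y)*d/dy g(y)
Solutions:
 g(y) = C1 + Integral(y/cos(y), y)


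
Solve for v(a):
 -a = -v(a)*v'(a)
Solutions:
 v(a) = -sqrt(C1 + a^2)
 v(a) = sqrt(C1 + a^2)


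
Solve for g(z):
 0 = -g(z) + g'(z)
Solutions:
 g(z) = C1*exp(z)


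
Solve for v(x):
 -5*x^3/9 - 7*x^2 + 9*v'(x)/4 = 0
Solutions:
 v(x) = C1 + 5*x^4/81 + 28*x^3/27


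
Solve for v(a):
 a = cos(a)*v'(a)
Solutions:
 v(a) = C1 + Integral(a/cos(a), a)


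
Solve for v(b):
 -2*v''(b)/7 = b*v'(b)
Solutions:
 v(b) = C1 + C2*erf(sqrt(7)*b/2)


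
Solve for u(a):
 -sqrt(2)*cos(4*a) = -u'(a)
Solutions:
 u(a) = C1 + sqrt(2)*sin(4*a)/4


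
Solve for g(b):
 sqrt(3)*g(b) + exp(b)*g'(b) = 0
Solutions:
 g(b) = C1*exp(sqrt(3)*exp(-b))


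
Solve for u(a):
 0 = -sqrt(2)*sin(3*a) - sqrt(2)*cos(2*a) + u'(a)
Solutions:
 u(a) = C1 + sqrt(2)*sin(2*a)/2 - sqrt(2)*cos(3*a)/3


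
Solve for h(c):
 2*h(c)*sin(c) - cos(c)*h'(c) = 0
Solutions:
 h(c) = C1/cos(c)^2


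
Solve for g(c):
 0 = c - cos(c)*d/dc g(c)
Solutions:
 g(c) = C1 + Integral(c/cos(c), c)


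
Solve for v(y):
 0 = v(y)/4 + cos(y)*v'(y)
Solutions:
 v(y) = C1*(sin(y) - 1)^(1/8)/(sin(y) + 1)^(1/8)


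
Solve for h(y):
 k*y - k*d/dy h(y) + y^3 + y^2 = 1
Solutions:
 h(y) = C1 + y^2/2 + y^4/(4*k) + y^3/(3*k) - y/k


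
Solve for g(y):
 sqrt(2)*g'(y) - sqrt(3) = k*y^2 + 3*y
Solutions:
 g(y) = C1 + sqrt(2)*k*y^3/6 + 3*sqrt(2)*y^2/4 + sqrt(6)*y/2


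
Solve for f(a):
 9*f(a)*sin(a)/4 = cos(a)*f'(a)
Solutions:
 f(a) = C1/cos(a)^(9/4)


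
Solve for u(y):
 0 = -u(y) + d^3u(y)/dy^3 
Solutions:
 u(y) = C3*exp(y) + (C1*sin(sqrt(3)*y/2) + C2*cos(sqrt(3)*y/2))*exp(-y/2)


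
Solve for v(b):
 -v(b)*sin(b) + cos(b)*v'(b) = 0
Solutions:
 v(b) = C1/cos(b)


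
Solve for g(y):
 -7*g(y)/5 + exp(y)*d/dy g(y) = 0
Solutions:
 g(y) = C1*exp(-7*exp(-y)/5)


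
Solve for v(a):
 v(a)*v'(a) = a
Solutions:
 v(a) = -sqrt(C1 + a^2)
 v(a) = sqrt(C1 + a^2)


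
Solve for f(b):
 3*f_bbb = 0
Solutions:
 f(b) = C1 + C2*b + C3*b^2


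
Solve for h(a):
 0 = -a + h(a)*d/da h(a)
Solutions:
 h(a) = -sqrt(C1 + a^2)
 h(a) = sqrt(C1 + a^2)


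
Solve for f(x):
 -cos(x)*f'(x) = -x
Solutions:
 f(x) = C1 + Integral(x/cos(x), x)


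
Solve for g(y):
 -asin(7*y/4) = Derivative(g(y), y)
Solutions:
 g(y) = C1 - y*asin(7*y/4) - sqrt(16 - 49*y^2)/7


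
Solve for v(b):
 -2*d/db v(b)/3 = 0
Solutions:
 v(b) = C1


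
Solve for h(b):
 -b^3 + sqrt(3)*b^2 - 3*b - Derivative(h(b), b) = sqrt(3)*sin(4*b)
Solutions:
 h(b) = C1 - b^4/4 + sqrt(3)*b^3/3 - 3*b^2/2 + sqrt(3)*cos(4*b)/4


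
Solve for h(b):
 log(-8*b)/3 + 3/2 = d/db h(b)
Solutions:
 h(b) = C1 + b*log(-b)/3 + b*(log(2) + 7/6)


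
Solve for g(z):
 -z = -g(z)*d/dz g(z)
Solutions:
 g(z) = -sqrt(C1 + z^2)
 g(z) = sqrt(C1 + z^2)


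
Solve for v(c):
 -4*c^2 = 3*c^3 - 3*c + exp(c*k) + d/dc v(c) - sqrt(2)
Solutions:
 v(c) = C1 - 3*c^4/4 - 4*c^3/3 + 3*c^2/2 + sqrt(2)*c - exp(c*k)/k


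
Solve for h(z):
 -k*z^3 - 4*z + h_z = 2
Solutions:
 h(z) = C1 + k*z^4/4 + 2*z^2 + 2*z


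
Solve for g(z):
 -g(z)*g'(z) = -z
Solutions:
 g(z) = -sqrt(C1 + z^2)
 g(z) = sqrt(C1 + z^2)


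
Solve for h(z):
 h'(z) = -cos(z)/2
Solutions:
 h(z) = C1 - sin(z)/2


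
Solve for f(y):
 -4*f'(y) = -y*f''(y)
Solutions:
 f(y) = C1 + C2*y^5


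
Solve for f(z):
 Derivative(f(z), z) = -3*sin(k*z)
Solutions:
 f(z) = C1 + 3*cos(k*z)/k


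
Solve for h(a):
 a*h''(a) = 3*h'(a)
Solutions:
 h(a) = C1 + C2*a^4


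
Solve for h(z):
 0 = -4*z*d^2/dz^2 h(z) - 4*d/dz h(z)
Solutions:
 h(z) = C1 + C2*log(z)


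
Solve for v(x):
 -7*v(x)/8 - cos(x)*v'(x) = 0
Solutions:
 v(x) = C1*(sin(x) - 1)^(7/16)/(sin(x) + 1)^(7/16)


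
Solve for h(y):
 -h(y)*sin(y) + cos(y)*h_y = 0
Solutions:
 h(y) = C1/cos(y)


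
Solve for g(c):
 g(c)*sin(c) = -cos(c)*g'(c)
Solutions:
 g(c) = C1*cos(c)


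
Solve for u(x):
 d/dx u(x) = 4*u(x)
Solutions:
 u(x) = C1*exp(4*x)


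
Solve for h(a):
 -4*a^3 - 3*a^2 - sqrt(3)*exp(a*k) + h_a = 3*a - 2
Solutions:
 h(a) = C1 + a^4 + a^3 + 3*a^2/2 - 2*a + sqrt(3)*exp(a*k)/k


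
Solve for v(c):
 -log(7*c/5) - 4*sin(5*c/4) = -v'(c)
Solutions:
 v(c) = C1 + c*log(c) - c*log(5) - c + c*log(7) - 16*cos(5*c/4)/5


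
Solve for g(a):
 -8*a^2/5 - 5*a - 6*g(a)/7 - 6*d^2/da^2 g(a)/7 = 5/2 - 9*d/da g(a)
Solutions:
 g(a) = C1*exp(a*(21 - 5*sqrt(17))/4) + C2*exp(a*(5*sqrt(17) + 21)/4) - 28*a^2/15 - 1351*a/30 - 14161/30


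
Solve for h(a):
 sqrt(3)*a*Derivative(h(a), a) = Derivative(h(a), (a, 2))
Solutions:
 h(a) = C1 + C2*erfi(sqrt(2)*3^(1/4)*a/2)


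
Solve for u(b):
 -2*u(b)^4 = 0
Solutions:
 u(b) = 0


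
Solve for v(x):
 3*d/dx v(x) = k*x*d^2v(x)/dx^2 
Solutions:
 v(x) = C1 + x^(((re(k) + 3)*re(k) + im(k)^2)/(re(k)^2 + im(k)^2))*(C2*sin(3*log(x)*Abs(im(k))/(re(k)^2 + im(k)^2)) + C3*cos(3*log(x)*im(k)/(re(k)^2 + im(k)^2)))


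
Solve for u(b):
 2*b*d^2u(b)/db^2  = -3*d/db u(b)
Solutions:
 u(b) = C1 + C2/sqrt(b)


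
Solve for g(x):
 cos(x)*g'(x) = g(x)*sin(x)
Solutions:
 g(x) = C1/cos(x)


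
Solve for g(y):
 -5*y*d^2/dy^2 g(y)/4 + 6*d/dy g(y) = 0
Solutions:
 g(y) = C1 + C2*y^(29/5)


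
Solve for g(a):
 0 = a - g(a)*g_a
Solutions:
 g(a) = -sqrt(C1 + a^2)
 g(a) = sqrt(C1 + a^2)


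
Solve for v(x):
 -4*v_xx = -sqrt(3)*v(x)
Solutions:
 v(x) = C1*exp(-3^(1/4)*x/2) + C2*exp(3^(1/4)*x/2)


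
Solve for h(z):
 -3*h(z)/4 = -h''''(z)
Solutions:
 h(z) = C1*exp(-sqrt(2)*3^(1/4)*z/2) + C2*exp(sqrt(2)*3^(1/4)*z/2) + C3*sin(sqrt(2)*3^(1/4)*z/2) + C4*cos(sqrt(2)*3^(1/4)*z/2)


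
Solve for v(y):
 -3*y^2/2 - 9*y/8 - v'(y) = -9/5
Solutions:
 v(y) = C1 - y^3/2 - 9*y^2/16 + 9*y/5


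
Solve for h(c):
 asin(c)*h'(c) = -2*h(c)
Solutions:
 h(c) = C1*exp(-2*Integral(1/asin(c), c))


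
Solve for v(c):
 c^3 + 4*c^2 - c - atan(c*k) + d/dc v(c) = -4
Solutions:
 v(c) = C1 - c^4/4 - 4*c^3/3 + c^2/2 - 4*c + Piecewise((c*atan(c*k) - log(c^2*k^2 + 1)/(2*k), Ne(k, 0)), (0, True))


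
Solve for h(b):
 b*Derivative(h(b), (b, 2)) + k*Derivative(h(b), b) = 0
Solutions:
 h(b) = C1 + b^(1 - re(k))*(C2*sin(log(b)*Abs(im(k))) + C3*cos(log(b)*im(k)))


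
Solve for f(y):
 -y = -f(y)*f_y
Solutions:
 f(y) = -sqrt(C1 + y^2)
 f(y) = sqrt(C1 + y^2)


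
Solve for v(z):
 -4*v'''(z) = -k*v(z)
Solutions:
 v(z) = C1*exp(2^(1/3)*k^(1/3)*z/2) + C2*exp(2^(1/3)*k^(1/3)*z*(-1 + sqrt(3)*I)/4) + C3*exp(-2^(1/3)*k^(1/3)*z*(1 + sqrt(3)*I)/4)


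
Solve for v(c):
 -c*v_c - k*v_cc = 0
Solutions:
 v(c) = C1 + C2*sqrt(k)*erf(sqrt(2)*c*sqrt(1/k)/2)


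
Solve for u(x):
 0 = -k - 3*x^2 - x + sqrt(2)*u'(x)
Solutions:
 u(x) = C1 + sqrt(2)*k*x/2 + sqrt(2)*x^3/2 + sqrt(2)*x^2/4


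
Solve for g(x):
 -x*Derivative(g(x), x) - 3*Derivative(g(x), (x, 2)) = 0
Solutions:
 g(x) = C1 + C2*erf(sqrt(6)*x/6)


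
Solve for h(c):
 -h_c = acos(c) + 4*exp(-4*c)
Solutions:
 h(c) = C1 - c*acos(c) + sqrt(1 - c^2) + exp(-4*c)


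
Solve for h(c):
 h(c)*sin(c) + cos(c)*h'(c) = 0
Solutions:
 h(c) = C1*cos(c)


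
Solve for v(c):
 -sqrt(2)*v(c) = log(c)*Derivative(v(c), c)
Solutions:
 v(c) = C1*exp(-sqrt(2)*li(c))


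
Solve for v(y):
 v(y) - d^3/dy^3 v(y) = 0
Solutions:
 v(y) = C3*exp(y) + (C1*sin(sqrt(3)*y/2) + C2*cos(sqrt(3)*y/2))*exp(-y/2)


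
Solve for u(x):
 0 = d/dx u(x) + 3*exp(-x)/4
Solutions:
 u(x) = C1 + 3*exp(-x)/4


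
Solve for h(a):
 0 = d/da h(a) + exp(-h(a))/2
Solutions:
 h(a) = log(C1 - a/2)


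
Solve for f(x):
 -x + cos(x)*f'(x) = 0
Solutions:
 f(x) = C1 + Integral(x/cos(x), x)


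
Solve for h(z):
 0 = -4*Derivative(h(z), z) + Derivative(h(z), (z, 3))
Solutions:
 h(z) = C1 + C2*exp(-2*z) + C3*exp(2*z)


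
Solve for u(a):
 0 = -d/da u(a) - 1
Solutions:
 u(a) = C1 - a


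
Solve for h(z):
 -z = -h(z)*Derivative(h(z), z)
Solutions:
 h(z) = -sqrt(C1 + z^2)
 h(z) = sqrt(C1 + z^2)


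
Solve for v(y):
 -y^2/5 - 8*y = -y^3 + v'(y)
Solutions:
 v(y) = C1 + y^4/4 - y^3/15 - 4*y^2


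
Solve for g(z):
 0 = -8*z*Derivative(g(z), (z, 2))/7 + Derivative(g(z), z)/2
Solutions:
 g(z) = C1 + C2*z^(23/16)


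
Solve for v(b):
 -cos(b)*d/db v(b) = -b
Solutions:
 v(b) = C1 + Integral(b/cos(b), b)


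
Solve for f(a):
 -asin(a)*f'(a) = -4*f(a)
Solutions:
 f(a) = C1*exp(4*Integral(1/asin(a), a))


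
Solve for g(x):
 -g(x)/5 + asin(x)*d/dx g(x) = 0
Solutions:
 g(x) = C1*exp(Integral(1/asin(x), x)/5)


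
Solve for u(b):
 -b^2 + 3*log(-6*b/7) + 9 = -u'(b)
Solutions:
 u(b) = C1 + b^3/3 - 3*b*log(-b) + 3*b*(-2 - log(6) + log(7))


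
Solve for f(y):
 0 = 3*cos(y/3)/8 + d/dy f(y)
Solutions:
 f(y) = C1 - 9*sin(y/3)/8


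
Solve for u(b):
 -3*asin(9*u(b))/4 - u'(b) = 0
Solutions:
 Integral(1/asin(9*_y), (_y, u(b))) = C1 - 3*b/4


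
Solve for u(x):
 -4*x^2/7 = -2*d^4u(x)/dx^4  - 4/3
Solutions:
 u(x) = C1 + C2*x + C3*x^2 + C4*x^3 + x^6/1260 - x^4/36


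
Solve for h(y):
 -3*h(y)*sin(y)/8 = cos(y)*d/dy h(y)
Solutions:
 h(y) = C1*cos(y)^(3/8)


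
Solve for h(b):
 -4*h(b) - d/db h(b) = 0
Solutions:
 h(b) = C1*exp(-4*b)


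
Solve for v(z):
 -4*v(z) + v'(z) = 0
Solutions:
 v(z) = C1*exp(4*z)


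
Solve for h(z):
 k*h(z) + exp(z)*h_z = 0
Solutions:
 h(z) = C1*exp(k*exp(-z))


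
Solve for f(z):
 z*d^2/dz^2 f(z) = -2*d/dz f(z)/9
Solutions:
 f(z) = C1 + C2*z^(7/9)


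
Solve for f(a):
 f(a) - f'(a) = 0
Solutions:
 f(a) = C1*exp(a)


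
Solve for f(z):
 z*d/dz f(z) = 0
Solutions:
 f(z) = C1


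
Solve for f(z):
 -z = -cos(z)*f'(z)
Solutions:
 f(z) = C1 + Integral(z/cos(z), z)


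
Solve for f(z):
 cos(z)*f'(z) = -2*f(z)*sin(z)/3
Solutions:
 f(z) = C1*cos(z)^(2/3)


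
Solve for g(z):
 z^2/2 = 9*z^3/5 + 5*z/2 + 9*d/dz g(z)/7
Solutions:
 g(z) = C1 - 7*z^4/20 + 7*z^3/54 - 35*z^2/36


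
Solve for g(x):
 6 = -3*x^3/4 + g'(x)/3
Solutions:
 g(x) = C1 + 9*x^4/16 + 18*x


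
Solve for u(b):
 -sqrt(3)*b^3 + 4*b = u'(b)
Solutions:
 u(b) = C1 - sqrt(3)*b^4/4 + 2*b^2


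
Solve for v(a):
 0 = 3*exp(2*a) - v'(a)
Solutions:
 v(a) = C1 + 3*exp(2*a)/2


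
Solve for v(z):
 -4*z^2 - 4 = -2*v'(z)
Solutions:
 v(z) = C1 + 2*z^3/3 + 2*z


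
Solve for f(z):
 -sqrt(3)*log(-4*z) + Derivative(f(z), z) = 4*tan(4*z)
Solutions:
 f(z) = C1 + sqrt(3)*z*(log(-z) - 1) + 2*sqrt(3)*z*log(2) - log(cos(4*z))


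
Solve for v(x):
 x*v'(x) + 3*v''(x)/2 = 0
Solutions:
 v(x) = C1 + C2*erf(sqrt(3)*x/3)


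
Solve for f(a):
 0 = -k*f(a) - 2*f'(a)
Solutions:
 f(a) = C1*exp(-a*k/2)


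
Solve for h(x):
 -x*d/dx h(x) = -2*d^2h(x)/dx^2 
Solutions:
 h(x) = C1 + C2*erfi(x/2)


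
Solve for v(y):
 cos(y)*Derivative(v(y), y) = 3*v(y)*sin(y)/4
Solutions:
 v(y) = C1/cos(y)^(3/4)


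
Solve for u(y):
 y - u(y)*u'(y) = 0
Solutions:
 u(y) = -sqrt(C1 + y^2)
 u(y) = sqrt(C1 + y^2)


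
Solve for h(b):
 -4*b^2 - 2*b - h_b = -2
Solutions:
 h(b) = C1 - 4*b^3/3 - b^2 + 2*b


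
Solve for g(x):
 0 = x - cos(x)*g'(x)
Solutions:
 g(x) = C1 + Integral(x/cos(x), x)


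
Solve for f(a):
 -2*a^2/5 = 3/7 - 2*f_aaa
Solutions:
 f(a) = C1 + C2*a + C3*a^2 + a^5/300 + a^3/28


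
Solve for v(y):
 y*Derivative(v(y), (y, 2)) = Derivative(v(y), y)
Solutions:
 v(y) = C1 + C2*y^2


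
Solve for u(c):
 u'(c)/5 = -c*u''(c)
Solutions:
 u(c) = C1 + C2*c^(4/5)


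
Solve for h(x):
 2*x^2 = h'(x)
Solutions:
 h(x) = C1 + 2*x^3/3


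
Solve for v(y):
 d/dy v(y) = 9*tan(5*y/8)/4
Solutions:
 v(y) = C1 - 18*log(cos(5*y/8))/5


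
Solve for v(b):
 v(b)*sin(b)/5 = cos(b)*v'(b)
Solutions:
 v(b) = C1/cos(b)^(1/5)


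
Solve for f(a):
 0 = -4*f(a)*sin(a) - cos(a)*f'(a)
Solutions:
 f(a) = C1*cos(a)^4


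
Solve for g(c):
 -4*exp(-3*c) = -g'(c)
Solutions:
 g(c) = C1 - 4*exp(-3*c)/3


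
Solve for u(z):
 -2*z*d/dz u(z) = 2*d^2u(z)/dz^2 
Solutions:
 u(z) = C1 + C2*erf(sqrt(2)*z/2)


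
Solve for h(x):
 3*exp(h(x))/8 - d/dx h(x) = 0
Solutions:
 h(x) = log(-1/(C1 + 3*x)) + 3*log(2)


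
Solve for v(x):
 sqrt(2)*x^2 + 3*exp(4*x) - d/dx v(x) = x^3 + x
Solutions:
 v(x) = C1 - x^4/4 + sqrt(2)*x^3/3 - x^2/2 + 3*exp(4*x)/4


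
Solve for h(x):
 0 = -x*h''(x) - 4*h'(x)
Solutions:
 h(x) = C1 + C2/x^3


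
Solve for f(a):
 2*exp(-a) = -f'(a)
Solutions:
 f(a) = C1 + 2*exp(-a)


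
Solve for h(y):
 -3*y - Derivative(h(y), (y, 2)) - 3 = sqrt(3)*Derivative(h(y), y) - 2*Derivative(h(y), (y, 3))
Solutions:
 h(y) = C1 + C2*exp(y*(1 - sqrt(1 + 8*sqrt(3)))/4) + C3*exp(y*(1 + sqrt(1 + 8*sqrt(3)))/4) - sqrt(3)*y^2/2 - sqrt(3)*y + y


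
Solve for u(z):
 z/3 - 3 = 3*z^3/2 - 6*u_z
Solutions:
 u(z) = C1 + z^4/16 - z^2/36 + z/2


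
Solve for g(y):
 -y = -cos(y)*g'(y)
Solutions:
 g(y) = C1 + Integral(y/cos(y), y)


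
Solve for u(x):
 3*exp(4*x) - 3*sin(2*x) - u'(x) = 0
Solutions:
 u(x) = C1 + 3*exp(4*x)/4 + 3*cos(2*x)/2


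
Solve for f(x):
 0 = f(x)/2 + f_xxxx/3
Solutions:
 f(x) = (C1*sin(6^(1/4)*x/2) + C2*cos(6^(1/4)*x/2))*exp(-6^(1/4)*x/2) + (C3*sin(6^(1/4)*x/2) + C4*cos(6^(1/4)*x/2))*exp(6^(1/4)*x/2)


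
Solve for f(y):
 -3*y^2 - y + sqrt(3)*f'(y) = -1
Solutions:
 f(y) = C1 + sqrt(3)*y^3/3 + sqrt(3)*y^2/6 - sqrt(3)*y/3


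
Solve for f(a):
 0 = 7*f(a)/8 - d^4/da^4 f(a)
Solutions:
 f(a) = C1*exp(-14^(1/4)*a/2) + C2*exp(14^(1/4)*a/2) + C3*sin(14^(1/4)*a/2) + C4*cos(14^(1/4)*a/2)


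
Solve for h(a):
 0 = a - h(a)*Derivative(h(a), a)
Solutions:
 h(a) = -sqrt(C1 + a^2)
 h(a) = sqrt(C1 + a^2)


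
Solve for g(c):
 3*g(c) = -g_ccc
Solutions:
 g(c) = C3*exp(-3^(1/3)*c) + (C1*sin(3^(5/6)*c/2) + C2*cos(3^(5/6)*c/2))*exp(3^(1/3)*c/2)


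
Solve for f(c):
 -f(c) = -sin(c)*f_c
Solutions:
 f(c) = C1*sqrt(cos(c) - 1)/sqrt(cos(c) + 1)


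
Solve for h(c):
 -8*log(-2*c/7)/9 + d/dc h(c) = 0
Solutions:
 h(c) = C1 + 8*c*log(-c)/9 + 8*c*(-log(7) - 1 + log(2))/9


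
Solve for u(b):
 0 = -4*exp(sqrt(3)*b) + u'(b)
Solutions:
 u(b) = C1 + 4*sqrt(3)*exp(sqrt(3)*b)/3


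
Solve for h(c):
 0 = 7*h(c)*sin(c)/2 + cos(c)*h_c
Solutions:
 h(c) = C1*cos(c)^(7/2)


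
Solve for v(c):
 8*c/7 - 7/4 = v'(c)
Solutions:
 v(c) = C1 + 4*c^2/7 - 7*c/4


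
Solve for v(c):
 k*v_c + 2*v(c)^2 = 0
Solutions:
 v(c) = k/(C1*k + 2*c)


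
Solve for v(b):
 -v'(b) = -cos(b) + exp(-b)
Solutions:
 v(b) = C1 + sin(b) + exp(-b)


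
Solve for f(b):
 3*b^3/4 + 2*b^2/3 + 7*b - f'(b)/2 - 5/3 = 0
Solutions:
 f(b) = C1 + 3*b^4/8 + 4*b^3/9 + 7*b^2 - 10*b/3


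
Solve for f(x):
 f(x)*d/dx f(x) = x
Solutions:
 f(x) = -sqrt(C1 + x^2)
 f(x) = sqrt(C1 + x^2)


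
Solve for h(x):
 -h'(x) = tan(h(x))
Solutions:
 h(x) = pi - asin(C1*exp(-x))
 h(x) = asin(C1*exp(-x))


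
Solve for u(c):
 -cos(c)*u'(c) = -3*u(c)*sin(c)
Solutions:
 u(c) = C1/cos(c)^3


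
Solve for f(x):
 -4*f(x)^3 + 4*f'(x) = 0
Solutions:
 f(x) = -sqrt(2)*sqrt(-1/(C1 + x))/2
 f(x) = sqrt(2)*sqrt(-1/(C1 + x))/2


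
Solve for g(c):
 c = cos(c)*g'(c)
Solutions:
 g(c) = C1 + Integral(c/cos(c), c)


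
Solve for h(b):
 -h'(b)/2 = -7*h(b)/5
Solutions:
 h(b) = C1*exp(14*b/5)


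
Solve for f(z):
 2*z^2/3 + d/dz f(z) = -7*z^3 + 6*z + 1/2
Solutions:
 f(z) = C1 - 7*z^4/4 - 2*z^3/9 + 3*z^2 + z/2


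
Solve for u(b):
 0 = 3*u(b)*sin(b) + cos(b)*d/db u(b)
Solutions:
 u(b) = C1*cos(b)^3


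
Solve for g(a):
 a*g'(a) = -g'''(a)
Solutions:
 g(a) = C1 + Integral(C2*airyai(-a) + C3*airybi(-a), a)


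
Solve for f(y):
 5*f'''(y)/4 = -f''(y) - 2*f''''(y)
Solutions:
 f(y) = C1 + C2*y + (C3*sin(sqrt(103)*y/16) + C4*cos(sqrt(103)*y/16))*exp(-5*y/16)


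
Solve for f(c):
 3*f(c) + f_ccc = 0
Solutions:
 f(c) = C3*exp(-3^(1/3)*c) + (C1*sin(3^(5/6)*c/2) + C2*cos(3^(5/6)*c/2))*exp(3^(1/3)*c/2)


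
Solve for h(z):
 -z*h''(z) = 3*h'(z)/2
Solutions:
 h(z) = C1 + C2/sqrt(z)


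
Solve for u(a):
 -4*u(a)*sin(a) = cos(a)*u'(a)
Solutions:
 u(a) = C1*cos(a)^4


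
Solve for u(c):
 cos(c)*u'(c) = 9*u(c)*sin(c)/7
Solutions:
 u(c) = C1/cos(c)^(9/7)


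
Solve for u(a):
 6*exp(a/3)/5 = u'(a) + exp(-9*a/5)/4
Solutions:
 u(a) = C1 + 18*exp(a/3)/5 + 5*exp(-9*a/5)/36


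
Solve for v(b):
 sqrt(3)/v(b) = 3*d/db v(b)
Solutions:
 v(b) = -sqrt(C1 + 6*sqrt(3)*b)/3
 v(b) = sqrt(C1 + 6*sqrt(3)*b)/3


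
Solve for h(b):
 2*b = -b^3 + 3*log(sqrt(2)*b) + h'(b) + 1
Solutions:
 h(b) = C1 + b^4/4 + b^2 - 3*b*log(b) - 3*b*log(2)/2 + 2*b


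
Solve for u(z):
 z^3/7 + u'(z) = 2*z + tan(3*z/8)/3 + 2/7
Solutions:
 u(z) = C1 - z^4/28 + z^2 + 2*z/7 - 8*log(cos(3*z/8))/9


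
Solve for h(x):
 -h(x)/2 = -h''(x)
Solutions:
 h(x) = C1*exp(-sqrt(2)*x/2) + C2*exp(sqrt(2)*x/2)


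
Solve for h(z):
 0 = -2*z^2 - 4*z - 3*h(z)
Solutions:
 h(z) = 2*z*(-z - 2)/3


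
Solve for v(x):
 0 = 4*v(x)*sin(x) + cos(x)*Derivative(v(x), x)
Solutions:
 v(x) = C1*cos(x)^4


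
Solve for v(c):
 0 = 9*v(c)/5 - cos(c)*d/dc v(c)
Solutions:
 v(c) = C1*(sin(c) + 1)^(9/10)/(sin(c) - 1)^(9/10)


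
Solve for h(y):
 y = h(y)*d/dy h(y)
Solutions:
 h(y) = -sqrt(C1 + y^2)
 h(y) = sqrt(C1 + y^2)


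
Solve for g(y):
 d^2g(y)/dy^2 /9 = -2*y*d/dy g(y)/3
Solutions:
 g(y) = C1 + C2*erf(sqrt(3)*y)


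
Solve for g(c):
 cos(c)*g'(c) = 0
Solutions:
 g(c) = C1


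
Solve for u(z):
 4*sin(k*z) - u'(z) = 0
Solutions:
 u(z) = C1 - 4*cos(k*z)/k


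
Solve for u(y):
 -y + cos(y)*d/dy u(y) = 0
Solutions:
 u(y) = C1 + Integral(y/cos(y), y)


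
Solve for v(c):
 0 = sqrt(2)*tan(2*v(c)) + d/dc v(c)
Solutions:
 v(c) = -asin(C1*exp(-2*sqrt(2)*c))/2 + pi/2
 v(c) = asin(C1*exp(-2*sqrt(2)*c))/2


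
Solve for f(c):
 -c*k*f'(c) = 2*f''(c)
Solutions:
 f(c) = Piecewise((-sqrt(pi)*C1*erf(c*sqrt(k)/2)/sqrt(k) - C2, (k > 0) | (k < 0)), (-C1*c - C2, True))


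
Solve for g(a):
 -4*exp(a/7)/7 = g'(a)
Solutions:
 g(a) = C1 - 4*exp(a/7)


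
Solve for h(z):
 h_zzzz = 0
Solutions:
 h(z) = C1 + C2*z + C3*z^2 + C4*z^3


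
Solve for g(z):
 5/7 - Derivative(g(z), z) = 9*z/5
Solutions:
 g(z) = C1 - 9*z^2/10 + 5*z/7


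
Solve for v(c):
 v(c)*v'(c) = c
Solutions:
 v(c) = -sqrt(C1 + c^2)
 v(c) = sqrt(C1 + c^2)


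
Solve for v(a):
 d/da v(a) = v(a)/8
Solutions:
 v(a) = C1*exp(a/8)


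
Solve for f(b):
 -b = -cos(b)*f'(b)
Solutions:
 f(b) = C1 + Integral(b/cos(b), b)


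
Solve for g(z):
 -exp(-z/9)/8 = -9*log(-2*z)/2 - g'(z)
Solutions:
 g(z) = C1 - 9*z*log(-z)/2 + 9*z*(1 - log(2))/2 - 9*exp(-z/9)/8


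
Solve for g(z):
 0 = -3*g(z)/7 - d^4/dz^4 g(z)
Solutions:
 g(z) = (C1*sin(sqrt(2)*3^(1/4)*7^(3/4)*z/14) + C2*cos(sqrt(2)*3^(1/4)*7^(3/4)*z/14))*exp(-sqrt(2)*3^(1/4)*7^(3/4)*z/14) + (C3*sin(sqrt(2)*3^(1/4)*7^(3/4)*z/14) + C4*cos(sqrt(2)*3^(1/4)*7^(3/4)*z/14))*exp(sqrt(2)*3^(1/4)*7^(3/4)*z/14)


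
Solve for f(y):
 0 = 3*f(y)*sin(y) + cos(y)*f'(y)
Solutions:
 f(y) = C1*cos(y)^3


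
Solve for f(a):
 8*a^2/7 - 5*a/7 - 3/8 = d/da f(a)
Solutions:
 f(a) = C1 + 8*a^3/21 - 5*a^2/14 - 3*a/8


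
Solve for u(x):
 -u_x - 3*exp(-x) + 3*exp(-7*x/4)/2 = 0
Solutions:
 u(x) = C1 + 3*exp(-x) - 6*exp(-7*x/4)/7


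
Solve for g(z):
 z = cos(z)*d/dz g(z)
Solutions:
 g(z) = C1 + Integral(z/cos(z), z)


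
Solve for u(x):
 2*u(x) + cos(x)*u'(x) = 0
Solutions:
 u(x) = C1*(sin(x) - 1)/(sin(x) + 1)


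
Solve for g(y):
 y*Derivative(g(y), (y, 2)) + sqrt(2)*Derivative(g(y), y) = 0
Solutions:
 g(y) = C1 + C2*y^(1 - sqrt(2))


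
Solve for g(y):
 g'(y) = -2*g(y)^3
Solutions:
 g(y) = -sqrt(2)*sqrt(-1/(C1 - 2*y))/2
 g(y) = sqrt(2)*sqrt(-1/(C1 - 2*y))/2


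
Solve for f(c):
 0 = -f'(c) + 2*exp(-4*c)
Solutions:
 f(c) = C1 - exp(-4*c)/2
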